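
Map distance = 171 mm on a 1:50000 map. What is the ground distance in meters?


ground = 171 mm * 50000 / 1000 = 8550.0 m

8550.0 m


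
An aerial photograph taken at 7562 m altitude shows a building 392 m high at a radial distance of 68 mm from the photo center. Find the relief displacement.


d = h * r / H = 392 * 68 / 7562 = 3.52 mm

3.52 mm


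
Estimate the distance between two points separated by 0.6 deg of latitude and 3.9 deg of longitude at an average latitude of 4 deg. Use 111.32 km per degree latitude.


dlat_km = 0.6 * 111.32 = 66.792
dlon_km = 3.9 * 111.32 * cos(4) ≈ 433.09
dist = sqrt(66.792^2 + 433.09^2) ≈ 438.2 km

438.2 km


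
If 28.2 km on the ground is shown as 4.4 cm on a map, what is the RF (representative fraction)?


ground = 28.2 km = 2820000 cm; RF denominator = ground / map = 2820000 / 4.4 ≈ 640909; RF = 1:640909

1:640909


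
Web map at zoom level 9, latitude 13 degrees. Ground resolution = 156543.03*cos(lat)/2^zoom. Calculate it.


res = 156543.03 * cos(13) / 2^9 = 156543.03 * 0.97437006 / 512 = 297.91 m/pixel

297.91 m/pixel


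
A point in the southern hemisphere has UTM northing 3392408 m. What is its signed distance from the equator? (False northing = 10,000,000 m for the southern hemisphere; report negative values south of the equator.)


For southern: actual = 3392408 - 10000000 = -6607592 m

-6607592 m


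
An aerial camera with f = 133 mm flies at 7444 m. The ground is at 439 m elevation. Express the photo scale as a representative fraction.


scale = f / (H - h) = 133 mm / 7005 m = 133 / 7005000 = 1:52669

1:52669


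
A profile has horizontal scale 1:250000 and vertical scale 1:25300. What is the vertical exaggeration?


VE = horizontal_scale / vertical_scale = 250000 / 25300 ≈ 9.9

9.9x


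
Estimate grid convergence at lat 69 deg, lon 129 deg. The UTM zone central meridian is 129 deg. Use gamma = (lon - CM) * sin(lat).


gamma = (129 - 129) * sin(69) = 0 * 0.93358 = 0.0 degrees

0.0 degrees


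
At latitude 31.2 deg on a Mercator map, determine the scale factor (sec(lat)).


SF = 1 / cos(31.2) = 1 / 0.855364 = 1.169

1.169


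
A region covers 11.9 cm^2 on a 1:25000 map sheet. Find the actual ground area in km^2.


ground_area = 11.9 * (25000/100)^2 = 743750.0 m^2 = 0.74375 km^2 ≈ 0.744 km^2

0.744 km^2


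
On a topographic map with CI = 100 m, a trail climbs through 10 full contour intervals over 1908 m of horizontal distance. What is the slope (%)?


elevation change = 10 * 100 = 1000 m
slope = 1000 / 1908 * 100 = 52.4%

52.4%


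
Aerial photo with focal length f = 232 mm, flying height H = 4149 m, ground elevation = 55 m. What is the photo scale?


scale = f / (H - h) = 232 mm / 4094 m = 232 / 4094000 = 1:17647

1:17647


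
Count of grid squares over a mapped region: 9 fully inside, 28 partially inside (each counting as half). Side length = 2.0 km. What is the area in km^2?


effective squares = 9 + 28 * 0.5 = 23.0
area = 23.0 * 4.0 = 92.0 km^2

92.0 km^2


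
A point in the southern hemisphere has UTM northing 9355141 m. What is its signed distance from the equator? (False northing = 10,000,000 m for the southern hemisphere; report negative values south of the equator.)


For southern: actual = 9355141 - 10000000 = -644859 m

-644859 m


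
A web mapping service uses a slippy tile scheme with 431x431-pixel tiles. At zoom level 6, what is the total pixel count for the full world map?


tiles per axis = 2^6 = 64
total tiles = 64^2 = 4096
pixels per axis = 64 * 431 = 27584
total pixels = 27584^2 = 760877056

760877056 pixels


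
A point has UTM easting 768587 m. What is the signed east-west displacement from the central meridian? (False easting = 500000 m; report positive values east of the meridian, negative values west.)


displacement = 768587 - 500000 = 268587 m

268587 m


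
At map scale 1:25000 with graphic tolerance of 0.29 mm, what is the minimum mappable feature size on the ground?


ground = 0.29 mm * 25000 / 1000 = 7.25 m

7.25 m


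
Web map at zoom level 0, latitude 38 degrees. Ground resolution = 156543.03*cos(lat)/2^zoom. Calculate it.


res = 156543.03 * cos(38) / 2^0 = 156543.03 * 0.78801075 / 1 = 123357.59 m/pixel

123357.59 m/pixel


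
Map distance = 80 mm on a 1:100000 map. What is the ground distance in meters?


ground = 80 mm * 100000 / 1000 = 8000.0 m

8000.0 m


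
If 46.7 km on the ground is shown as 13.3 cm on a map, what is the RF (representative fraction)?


ground = 46.7 km = 4670000 cm; RF denominator = ground / map = 4670000 / 13.3 ≈ 351128; RF = 1:351128

1:351128


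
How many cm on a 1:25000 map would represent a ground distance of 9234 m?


map_cm = 9234 * 100 / 25000 = 36.936 cm ≈ 36.94 cm

36.94 cm


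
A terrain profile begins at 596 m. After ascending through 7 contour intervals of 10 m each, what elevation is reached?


elevation = 596 + 7 * 10 = 666 m

666 m


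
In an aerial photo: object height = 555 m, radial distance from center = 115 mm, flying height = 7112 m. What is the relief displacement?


d = h * r / H = 555 * 115 / 7112 = 8.97 mm

8.97 mm


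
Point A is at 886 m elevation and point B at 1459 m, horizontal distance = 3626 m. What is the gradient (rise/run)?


gradient = (1459 - 886) / 3626 = 573 / 3626 = 0.158

0.158


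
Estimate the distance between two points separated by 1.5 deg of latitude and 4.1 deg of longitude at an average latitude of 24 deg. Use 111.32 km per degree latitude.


dlat_km = 1.5 * 111.32 = 166.98
dlon_km = 4.1 * 111.32 * cos(24) ≈ 416.953
dist = sqrt(166.98^2 + 416.953^2) ≈ 449.1 km

449.1 km


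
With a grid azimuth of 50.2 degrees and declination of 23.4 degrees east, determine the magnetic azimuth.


magnetic azimuth = grid azimuth - declination (east +ve)
mag_az = 50.2 - 23.4 = 26.8 degrees

26.8 degrees


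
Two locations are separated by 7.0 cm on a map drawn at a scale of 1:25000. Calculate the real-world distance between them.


ground = 7.0 cm * 25000 / 100 = 1750.0 m = 1.75 km

1.75 km


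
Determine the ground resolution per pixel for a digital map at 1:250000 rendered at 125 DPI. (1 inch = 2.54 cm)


pixel_cm = 2.54 / 125 = 0.02032 cm
ground = pixel_cm * 250000 / 100 = 2.54 * 250000 / (125 * 100) = 635000 / 12500 = 50.8 m

50.8 m


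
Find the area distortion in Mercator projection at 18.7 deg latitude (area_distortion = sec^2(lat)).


area_distortion = 1/cos^2(18.7) = 1.115

1.115


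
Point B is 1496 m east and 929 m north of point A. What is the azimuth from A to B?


az = atan2(1496, 929) = 58.2 deg
adjusted to 0-360: 58.2 degrees

58.2 degrees


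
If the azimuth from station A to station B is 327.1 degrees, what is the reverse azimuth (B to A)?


back azimuth = (327.1 + 180) mod 360 = 147.1 degrees

147.1 degrees


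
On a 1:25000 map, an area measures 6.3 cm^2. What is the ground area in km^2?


ground_area = 6.3 * (25000/100)^2 = 393750.0 m^2 = 0.39375 km^2 ≈ 0.394 km^2

0.394 km^2


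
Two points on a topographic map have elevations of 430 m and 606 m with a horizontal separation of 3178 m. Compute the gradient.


gradient = (606 - 430) / 3178 = 176 / 3178 = 0.0554

0.0554


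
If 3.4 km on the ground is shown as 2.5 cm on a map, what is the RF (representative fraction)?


ground = 3.4 km = 340000 cm; RF denominator = ground / map = 340000 / 2.5 = 136000; RF = 1:136000

1:136000


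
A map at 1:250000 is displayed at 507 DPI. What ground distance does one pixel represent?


pixel_cm = 2.54 / 507 ≈ 0.00501 cm
ground = pixel_cm * 250000 / 100 = 2.54 * 250000 / (507 * 100) = 635000 / 50700 ≈ 12.52 m

12.52 m


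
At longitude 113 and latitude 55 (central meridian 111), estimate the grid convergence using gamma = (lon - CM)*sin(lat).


gamma = (113 - 111) * sin(55) = 2 * 0.819152 = 1.638 degrees

1.638 degrees


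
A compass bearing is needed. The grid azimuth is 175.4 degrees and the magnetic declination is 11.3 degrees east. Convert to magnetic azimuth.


magnetic azimuth = grid azimuth - declination (east +ve)
mag_az = 175.4 - 11.3 = 164.1 degrees

164.1 degrees


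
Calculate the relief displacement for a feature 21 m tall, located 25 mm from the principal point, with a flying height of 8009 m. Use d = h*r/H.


d = h * r / H = 21 * 25 / 8009 = 0.07 mm

0.07 mm


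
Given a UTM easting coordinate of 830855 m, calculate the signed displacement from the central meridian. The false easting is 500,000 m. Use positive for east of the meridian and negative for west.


displacement = 830855 - 500000 = 330855 m

330855 m


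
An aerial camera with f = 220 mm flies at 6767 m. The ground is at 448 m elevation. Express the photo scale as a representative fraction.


scale = f / (H - h) = 220 mm / 6319 m = 220 / 6319000 = 1:28723

1:28723


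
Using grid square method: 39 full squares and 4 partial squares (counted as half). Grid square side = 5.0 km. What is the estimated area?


effective squares = 39 + 4 * 0.5 = 41.0
area = 41.0 * 25.0 = 1025.0 km^2

1025.0 km^2


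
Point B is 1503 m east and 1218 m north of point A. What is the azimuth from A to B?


az = atan2(1503, 1218) = 51.0 deg
adjusted to 0-360: 51.0 degrees

51.0 degrees


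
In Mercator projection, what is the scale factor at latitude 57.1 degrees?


SF = 1 / cos(57.1) = 1 / 0.543174 = 1.841

1.841


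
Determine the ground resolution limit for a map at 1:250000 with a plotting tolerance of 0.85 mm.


ground = 0.85 mm * 250000 / 1000 = 212.5 m

212.5 m


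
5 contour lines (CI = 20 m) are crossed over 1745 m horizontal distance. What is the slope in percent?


elevation change = 5 * 20 = 100 m
slope = 100 / 1745 * 100 = 5.7%

5.7%


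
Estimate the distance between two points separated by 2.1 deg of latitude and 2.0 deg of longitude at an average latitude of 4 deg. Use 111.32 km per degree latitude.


dlat_km = 2.1 * 111.32 = 233.772
dlon_km = 2.0 * 111.32 * cos(4) ≈ 222.098
dist = sqrt(233.772^2 + 222.098^2) ≈ 322.5 km

322.5 km


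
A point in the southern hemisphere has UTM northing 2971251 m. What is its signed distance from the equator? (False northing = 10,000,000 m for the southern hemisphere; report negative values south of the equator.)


For southern: actual = 2971251 - 10000000 = -7028749 m

-7028749 m


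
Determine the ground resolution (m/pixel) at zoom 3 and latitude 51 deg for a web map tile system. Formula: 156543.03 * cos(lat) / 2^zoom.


res = 156543.03 * cos(51) / 2^3 = 156543.03 * 0.62932039 / 8 = 12314.47 m/pixel

12314.47 m/pixel


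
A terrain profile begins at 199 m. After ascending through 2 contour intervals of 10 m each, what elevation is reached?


elevation = 199 + 2 * 10 = 219 m

219 m


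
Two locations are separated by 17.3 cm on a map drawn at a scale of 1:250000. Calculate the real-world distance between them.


ground = 17.3 cm * 250000 / 100 = 43250.0 m = 43.25 km

43.25 km


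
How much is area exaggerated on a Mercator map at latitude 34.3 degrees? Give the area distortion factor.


area_distortion = 1/cos^2(34.3) = 1.465

1.465


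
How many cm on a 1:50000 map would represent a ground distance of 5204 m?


map_cm = 5204 * 100 / 50000 = 10.408 cm ≈ 10.41 cm

10.41 cm


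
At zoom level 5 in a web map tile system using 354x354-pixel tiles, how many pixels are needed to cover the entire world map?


tiles per axis = 2^5 = 32
total tiles = 32^2 = 1024
pixels per axis = 32 * 354 = 11328
total pixels = 11328^2 = 128323584

128323584 pixels


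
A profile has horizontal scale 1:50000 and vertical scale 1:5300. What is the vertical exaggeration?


VE = horizontal_scale / vertical_scale = 50000 / 5300 ≈ 9.4

9.4x


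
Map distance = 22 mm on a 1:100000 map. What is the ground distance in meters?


ground = 22 mm * 100000 / 1000 = 2200.0 m

2200.0 m


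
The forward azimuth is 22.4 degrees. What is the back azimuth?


back azimuth = (22.4 + 180) mod 360 = 202.4 degrees

202.4 degrees


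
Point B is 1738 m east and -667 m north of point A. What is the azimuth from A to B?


az = atan2(1738, -667) = 111.0 deg
adjusted to 0-360: 111.0 degrees

111.0 degrees


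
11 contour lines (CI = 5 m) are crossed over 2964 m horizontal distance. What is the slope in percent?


elevation change = 11 * 5 = 55 m
slope = 55 / 2964 * 100 = 1.9%

1.9%


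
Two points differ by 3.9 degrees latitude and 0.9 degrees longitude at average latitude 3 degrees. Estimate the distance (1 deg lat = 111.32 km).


dlat_km = 3.9 * 111.32 = 434.148
dlon_km = 0.9 * 111.32 * cos(3) ≈ 100.051
dist = sqrt(434.148^2 + 100.051^2) ≈ 445.5 km

445.5 km


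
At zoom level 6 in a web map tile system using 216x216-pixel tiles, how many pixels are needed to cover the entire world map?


tiles per axis = 2^6 = 64
total tiles = 64^2 = 4096
pixels per axis = 64 * 216 = 13824
total pixels = 13824^2 = 191102976

191102976 pixels


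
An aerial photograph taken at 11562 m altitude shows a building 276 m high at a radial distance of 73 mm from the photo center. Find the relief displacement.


d = h * r / H = 276 * 73 / 11562 = 1.74 mm

1.74 mm


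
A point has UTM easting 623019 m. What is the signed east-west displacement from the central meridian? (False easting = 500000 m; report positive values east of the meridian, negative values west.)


displacement = 623019 - 500000 = 123019 m

123019 m


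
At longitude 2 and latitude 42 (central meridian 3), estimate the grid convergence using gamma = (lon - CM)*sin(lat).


gamma = (2 - 3) * sin(42) = -1 * 0.669131 = -0.669 degrees

-0.669 degrees


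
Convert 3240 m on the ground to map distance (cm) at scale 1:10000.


map_cm = 3240 * 100 / 10000 = 32.4 cm

32.4 cm


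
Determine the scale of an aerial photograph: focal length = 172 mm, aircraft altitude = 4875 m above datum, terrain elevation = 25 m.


scale = f / (H - h) = 172 mm / 4850 m = 172 / 4850000 = 1:28198

1:28198


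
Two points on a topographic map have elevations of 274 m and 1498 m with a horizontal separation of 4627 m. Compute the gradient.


gradient = (1498 - 274) / 4627 = 1224 / 4627 = 0.2645

0.2645


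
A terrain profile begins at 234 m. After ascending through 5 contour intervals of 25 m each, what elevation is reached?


elevation = 234 + 5 * 25 = 359 m

359 m


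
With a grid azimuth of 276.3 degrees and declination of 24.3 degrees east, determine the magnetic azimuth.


magnetic azimuth = grid azimuth - declination (east +ve)
mag_az = 276.3 - 24.3 = 252.0 degrees

252.0 degrees


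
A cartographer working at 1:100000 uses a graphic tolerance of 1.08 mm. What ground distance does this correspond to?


ground = 1.08 mm * 100000 / 1000 = 108.0 m

108.0 m


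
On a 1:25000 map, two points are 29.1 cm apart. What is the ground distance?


ground = 29.1 cm * 25000 / 100 = 7275.0 m = 7.275 km

7.275 km


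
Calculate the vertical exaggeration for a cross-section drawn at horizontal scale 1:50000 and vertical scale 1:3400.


VE = horizontal_scale / vertical_scale = 50000 / 3400 ≈ 14.7

14.7x


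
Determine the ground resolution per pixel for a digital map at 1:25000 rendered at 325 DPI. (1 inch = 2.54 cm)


pixel_cm = 2.54 / 325 ≈ 0.007815 cm
ground = pixel_cm * 25000 / 100 = 2.54 * 25000 / (325 * 100) = 63500 / 32500 ≈ 1.95 m

1.95 m


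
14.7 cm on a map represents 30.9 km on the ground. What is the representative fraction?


ground = 30.9 km = 3090000 cm; RF denominator = ground / map = 3090000 / 14.7 ≈ 210204; RF = 1:210204

1:210204


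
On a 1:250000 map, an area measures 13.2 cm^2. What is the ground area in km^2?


ground_area = 13.2 * (250000/100)^2 = 82500000.0 m^2 = 82.5 km^2

82.5 km^2


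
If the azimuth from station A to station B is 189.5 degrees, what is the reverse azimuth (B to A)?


back azimuth = (189.5 + 180) mod 360 = 9.5 degrees

9.5 degrees


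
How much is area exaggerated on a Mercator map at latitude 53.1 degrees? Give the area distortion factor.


area_distortion = 1/cos^2(53.1) = 2.774

2.774


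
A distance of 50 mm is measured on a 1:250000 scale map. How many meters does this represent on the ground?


ground = 50 mm * 250000 / 1000 = 12500.0 m

12500.0 m


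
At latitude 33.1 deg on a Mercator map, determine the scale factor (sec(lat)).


SF = 1 / cos(33.1) = 1 / 0.837719 = 1.194

1.194


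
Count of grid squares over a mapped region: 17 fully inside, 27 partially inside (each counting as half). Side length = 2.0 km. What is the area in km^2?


effective squares = 17 + 27 * 0.5 = 30.5
area = 30.5 * 4.0 = 122.0 km^2

122.0 km^2


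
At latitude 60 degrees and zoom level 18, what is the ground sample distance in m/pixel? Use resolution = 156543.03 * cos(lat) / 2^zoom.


res = 156543.03 * cos(60) / 2^18 = 156543.03 * 0.5 / 262144 = 0.3 m/pixel

0.3 m/pixel


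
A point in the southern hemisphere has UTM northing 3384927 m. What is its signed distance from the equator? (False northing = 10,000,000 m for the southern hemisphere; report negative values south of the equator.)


For southern: actual = 3384927 - 10000000 = -6615073 m

-6615073 m


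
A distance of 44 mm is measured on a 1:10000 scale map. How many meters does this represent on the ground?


ground = 44 mm * 10000 / 1000 = 440.0 m

440.0 m


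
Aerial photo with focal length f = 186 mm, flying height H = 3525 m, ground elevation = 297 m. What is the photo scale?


scale = f / (H - h) = 186 mm / 3228 m = 186 / 3228000 = 1:17355

1:17355


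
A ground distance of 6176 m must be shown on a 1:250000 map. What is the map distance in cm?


map_cm = 6176 * 100 / 250000 = 2.4704 cm ≈ 2.47 cm

2.47 cm


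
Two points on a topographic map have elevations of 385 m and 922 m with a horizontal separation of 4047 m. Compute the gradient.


gradient = (922 - 385) / 4047 = 537 / 4047 = 0.1327

0.1327


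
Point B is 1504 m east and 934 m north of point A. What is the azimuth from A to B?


az = atan2(1504, 934) = 58.2 deg
adjusted to 0-360: 58.2 degrees

58.2 degrees


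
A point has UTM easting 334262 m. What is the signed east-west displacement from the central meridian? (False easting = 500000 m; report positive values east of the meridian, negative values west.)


displacement = 334262 - 500000 = -165738 m

-165738 m


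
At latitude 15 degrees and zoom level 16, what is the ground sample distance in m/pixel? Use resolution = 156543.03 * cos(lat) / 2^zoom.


res = 156543.03 * cos(15) / 2^16 = 156543.03 * 0.96592583 / 65536 = 2.31 m/pixel

2.31 m/pixel


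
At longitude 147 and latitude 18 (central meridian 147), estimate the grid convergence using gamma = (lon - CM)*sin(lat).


gamma = (147 - 147) * sin(18) = 0 * 0.309017 = 0.0 degrees

0.0 degrees


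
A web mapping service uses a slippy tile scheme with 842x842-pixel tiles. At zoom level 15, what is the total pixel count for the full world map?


tiles per axis = 2^15 = 32768
total tiles = 32768^2 = 1073741824
pixels per axis = 32768 * 842 = 27590656
total pixels = 27590656^2 = 761244298510336

761244298510336 pixels


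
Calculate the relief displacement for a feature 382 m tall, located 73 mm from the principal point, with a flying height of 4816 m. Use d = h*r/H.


d = h * r / H = 382 * 73 / 4816 = 5.79 mm

5.79 mm


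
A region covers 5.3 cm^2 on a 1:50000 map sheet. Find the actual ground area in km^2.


ground_area = 5.3 * (50000/100)^2 = 1325000.0 m^2 = 1.325 km^2

1.325 km^2


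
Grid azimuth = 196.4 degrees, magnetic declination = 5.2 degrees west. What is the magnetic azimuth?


magnetic azimuth = grid azimuth - declination (east +ve)
mag_az = 196.4 - -5.2 = 201.6 degrees

201.6 degrees


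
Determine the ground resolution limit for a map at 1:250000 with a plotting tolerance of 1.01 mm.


ground = 1.01 mm * 250000 / 1000 = 252.5 m

252.5 m


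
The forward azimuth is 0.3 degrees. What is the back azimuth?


back azimuth = (0.3 + 180) mod 360 = 180.3 degrees

180.3 degrees


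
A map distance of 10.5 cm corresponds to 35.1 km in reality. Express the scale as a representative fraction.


ground = 35.1 km = 3510000 cm; RF denominator = ground / map = 3510000 / 10.5 ≈ 334286; RF = 1:334286

1:334286


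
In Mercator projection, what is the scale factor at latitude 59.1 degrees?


SF = 1 / cos(59.1) = 1 / 0.513541 = 1.947

1.947


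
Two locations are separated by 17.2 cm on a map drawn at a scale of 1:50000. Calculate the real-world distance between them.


ground = 17.2 cm * 50000 / 100 = 8600.0 m = 8.6 km

8.6 km


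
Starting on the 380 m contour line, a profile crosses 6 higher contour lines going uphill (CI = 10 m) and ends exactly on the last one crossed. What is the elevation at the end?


elevation = 380 + 6 * 10 = 440 m

440 m


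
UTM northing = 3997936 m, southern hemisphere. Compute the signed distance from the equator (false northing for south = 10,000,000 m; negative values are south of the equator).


For southern: actual = 3997936 - 10000000 = -6002064 m

-6002064 m


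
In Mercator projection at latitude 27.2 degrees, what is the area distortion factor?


area_distortion = 1/cos^2(27.2) = 1.264

1.264


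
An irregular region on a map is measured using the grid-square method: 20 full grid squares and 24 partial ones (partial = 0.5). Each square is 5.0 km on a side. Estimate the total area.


effective squares = 20 + 24 * 0.5 = 32.0
area = 32.0 * 25.0 = 800.0 km^2

800.0 km^2


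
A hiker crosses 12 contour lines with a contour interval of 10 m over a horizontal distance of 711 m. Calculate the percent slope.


elevation change = 12 * 10 = 120 m
slope = 120 / 711 * 100 = 16.9%

16.9%


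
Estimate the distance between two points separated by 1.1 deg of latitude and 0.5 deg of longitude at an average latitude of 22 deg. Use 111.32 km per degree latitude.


dlat_km = 1.1 * 111.32 = 122.452
dlon_km = 0.5 * 111.32 * cos(22) ≈ 51.607
dist = sqrt(122.452^2 + 51.607^2) ≈ 132.9 km

132.9 km


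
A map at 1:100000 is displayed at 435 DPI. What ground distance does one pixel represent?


pixel_cm = 2.54 / 435 ≈ 0.005839 cm
ground = pixel_cm * 100000 / 100 = 2.54 * 100000 / (435 * 100) = 254000 / 43500 ≈ 5.84 m

5.84 m


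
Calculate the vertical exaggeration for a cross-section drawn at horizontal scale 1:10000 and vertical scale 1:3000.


VE = horizontal_scale / vertical_scale = 10000 / 3000 ≈ 3.3

3.3x


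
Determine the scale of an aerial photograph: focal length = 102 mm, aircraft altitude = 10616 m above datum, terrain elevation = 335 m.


scale = f / (H - h) = 102 mm / 10281 m = 102 / 10281000 = 1:100794

1:100794


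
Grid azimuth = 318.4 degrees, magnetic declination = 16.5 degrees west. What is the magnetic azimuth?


magnetic azimuth = grid azimuth - declination (east +ve)
mag_az = 318.4 - -16.5 = 334.9 degrees

334.9 degrees


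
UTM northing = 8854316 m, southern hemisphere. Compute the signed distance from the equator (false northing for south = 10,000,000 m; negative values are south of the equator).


For southern: actual = 8854316 - 10000000 = -1145684 m

-1145684 m


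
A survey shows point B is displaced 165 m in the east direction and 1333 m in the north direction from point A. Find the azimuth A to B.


az = atan2(165, 1333) = 7.1 deg
adjusted to 0-360: 7.1 degrees

7.1 degrees


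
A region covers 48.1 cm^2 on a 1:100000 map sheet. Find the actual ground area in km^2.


ground_area = 48.1 * (100000/100)^2 = 48100000.0 m^2 = 48.1 km^2

48.1 km^2


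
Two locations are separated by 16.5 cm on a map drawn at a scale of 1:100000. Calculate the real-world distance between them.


ground = 16.5 cm * 100000 / 100 = 16500.0 m = 16.5 km

16.5 km


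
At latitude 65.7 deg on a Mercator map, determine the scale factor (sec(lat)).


SF = 1 / cos(65.7) = 1 / 0.411514 = 2.43

2.43


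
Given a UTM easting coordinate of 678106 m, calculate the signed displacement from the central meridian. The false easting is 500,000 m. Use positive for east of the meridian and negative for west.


displacement = 678106 - 500000 = 178106 m

178106 m


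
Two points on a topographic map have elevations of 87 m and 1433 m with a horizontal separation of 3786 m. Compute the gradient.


gradient = (1433 - 87) / 3786 = 1346 / 3786 = 0.3555

0.3555


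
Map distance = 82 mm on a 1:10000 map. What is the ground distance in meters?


ground = 82 mm * 10000 / 1000 = 820.0 m

820.0 m


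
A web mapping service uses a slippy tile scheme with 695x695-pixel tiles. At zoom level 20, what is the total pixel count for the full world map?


tiles per axis = 2^20 = 1048576
total tiles = 1048576^2 = 1099511627776
pixels per axis = 1048576 * 695 = 728760320
total pixels = 728760320^2 = 531091604006502400

531091604006502400 pixels


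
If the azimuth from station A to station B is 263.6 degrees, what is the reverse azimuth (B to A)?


back azimuth = (263.6 + 180) mod 360 = 83.6 degrees

83.6 degrees


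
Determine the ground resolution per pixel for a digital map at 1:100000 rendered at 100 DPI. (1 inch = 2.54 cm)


pixel_cm = 2.54 / 100 = 0.0254 cm
ground = pixel_cm * 100000 / 100 = 2.54 * 100000 / (100 * 100) = 254000 / 10000 = 25.4 m

25.4 m


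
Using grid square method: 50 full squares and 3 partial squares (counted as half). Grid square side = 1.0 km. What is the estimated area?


effective squares = 50 + 3 * 0.5 = 51.5
area = 51.5 * 1.0 = 51.5 km^2

51.5 km^2


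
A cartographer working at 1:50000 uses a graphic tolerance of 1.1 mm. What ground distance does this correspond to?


ground = 1.1 mm * 50000 / 1000 = 55.0 m

55.0 m


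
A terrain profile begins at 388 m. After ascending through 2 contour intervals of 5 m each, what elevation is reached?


elevation = 388 + 2 * 5 = 398 m

398 m


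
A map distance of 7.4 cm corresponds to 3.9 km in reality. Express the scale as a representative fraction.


ground = 3.9 km = 390000 cm; RF denominator = ground / map = 390000 / 7.4 ≈ 52703; RF = 1:52703

1:52703


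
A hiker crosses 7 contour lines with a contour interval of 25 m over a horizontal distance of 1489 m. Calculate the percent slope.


elevation change = 7 * 25 = 175 m
slope = 175 / 1489 * 100 = 11.8%

11.8%


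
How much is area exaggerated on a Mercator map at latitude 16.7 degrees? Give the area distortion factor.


area_distortion = 1/cos^2(16.7) = 1.09

1.09


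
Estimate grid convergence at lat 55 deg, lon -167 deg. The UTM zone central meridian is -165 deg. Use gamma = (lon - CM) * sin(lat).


gamma = (-167 - -165) * sin(55) = -2 * 0.819152 = -1.638 degrees

-1.638 degrees


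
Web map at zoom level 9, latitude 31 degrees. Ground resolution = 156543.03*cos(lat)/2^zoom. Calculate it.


res = 156543.03 * cos(31) / 2^9 = 156543.03 * 0.8571673 / 512 = 262.08 m/pixel

262.08 m/pixel


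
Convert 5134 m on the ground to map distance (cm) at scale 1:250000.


map_cm = 5134 * 100 / 250000 = 2.0536 cm ≈ 2.05 cm

2.05 cm


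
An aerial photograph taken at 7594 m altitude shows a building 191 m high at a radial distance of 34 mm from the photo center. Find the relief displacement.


d = h * r / H = 191 * 34 / 7594 = 0.86 mm

0.86 mm


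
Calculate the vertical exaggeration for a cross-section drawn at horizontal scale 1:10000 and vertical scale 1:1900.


VE = horizontal_scale / vertical_scale = 10000 / 1900 ≈ 5.3

5.3x


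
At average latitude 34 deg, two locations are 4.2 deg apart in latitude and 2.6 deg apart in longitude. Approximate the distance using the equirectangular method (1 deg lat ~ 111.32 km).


dlat_km = 4.2 * 111.32 = 467.544
dlon_km = 2.6 * 111.32 * cos(34) ≈ 239.95
dist = sqrt(467.544^2 + 239.95^2) ≈ 525.5 km

525.5 km


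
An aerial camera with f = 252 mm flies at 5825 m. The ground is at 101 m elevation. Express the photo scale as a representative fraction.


scale = f / (H - h) = 252 mm / 5724 m = 252 / 5724000 = 1:22714

1:22714


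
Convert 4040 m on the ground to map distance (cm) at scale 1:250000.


map_cm = 4040 * 100 / 250000 = 1.616 cm ≈ 1.62 cm

1.62 cm


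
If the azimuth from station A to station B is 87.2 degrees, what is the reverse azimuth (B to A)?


back azimuth = (87.2 + 180) mod 360 = 267.2 degrees

267.2 degrees


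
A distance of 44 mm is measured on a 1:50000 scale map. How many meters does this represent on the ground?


ground = 44 mm * 50000 / 1000 = 2200.0 m

2200.0 m


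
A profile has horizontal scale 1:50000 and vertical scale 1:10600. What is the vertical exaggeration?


VE = horizontal_scale / vertical_scale = 50000 / 10600 ≈ 4.7

4.7x


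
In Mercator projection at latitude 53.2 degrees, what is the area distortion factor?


area_distortion = 1/cos^2(53.2) = 2.787

2.787


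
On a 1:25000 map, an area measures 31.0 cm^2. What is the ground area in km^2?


ground_area = 31.0 * (25000/100)^2 = 1937500.0 m^2 = 1.9375 km^2 ≈ 1.938 km^2

1.938 km^2


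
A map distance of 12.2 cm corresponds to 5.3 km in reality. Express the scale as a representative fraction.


ground = 5.3 km = 530000 cm; RF denominator = ground / map = 530000 / 12.2 ≈ 43443; RF = 1:43443

1:43443


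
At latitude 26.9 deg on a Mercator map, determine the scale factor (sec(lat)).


SF = 1 / cos(26.9) = 1 / 0.891798 = 1.121

1.121


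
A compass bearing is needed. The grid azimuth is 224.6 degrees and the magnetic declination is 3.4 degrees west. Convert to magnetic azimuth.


magnetic azimuth = grid azimuth - declination (east +ve)
mag_az = 224.6 - -3.4 = 228.0 degrees

228.0 degrees


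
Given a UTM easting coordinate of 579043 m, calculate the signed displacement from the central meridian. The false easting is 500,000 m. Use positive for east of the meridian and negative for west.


displacement = 579043 - 500000 = 79043 m

79043 m


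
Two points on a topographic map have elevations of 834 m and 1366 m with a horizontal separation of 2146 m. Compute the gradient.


gradient = (1366 - 834) / 2146 = 532 / 2146 = 0.2479

0.2479


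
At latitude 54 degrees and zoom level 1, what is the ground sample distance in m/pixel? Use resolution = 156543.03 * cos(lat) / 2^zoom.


res = 156543.03 * cos(54) / 2^1 = 156543.03 * 0.58778525 / 2 = 46006.84 m/pixel

46006.84 m/pixel


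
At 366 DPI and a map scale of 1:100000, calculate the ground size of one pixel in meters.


pixel_cm = 2.54 / 366 ≈ 0.00694 cm
ground = pixel_cm * 100000 / 100 = 2.54 * 100000 / (366 * 100) = 254000 / 36600 ≈ 6.94 m

6.94 m


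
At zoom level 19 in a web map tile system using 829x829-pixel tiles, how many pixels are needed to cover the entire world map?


tiles per axis = 2^19 = 524288
total tiles = 524288^2 = 274877906944
pixels per axis = 524288 * 829 = 434634752
total pixels = 434634752^2 = 188907367646101504

188907367646101504 pixels


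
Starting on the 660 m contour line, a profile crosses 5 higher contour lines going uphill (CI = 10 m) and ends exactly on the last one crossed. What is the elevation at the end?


elevation = 660 + 5 * 10 = 710 m

710 m


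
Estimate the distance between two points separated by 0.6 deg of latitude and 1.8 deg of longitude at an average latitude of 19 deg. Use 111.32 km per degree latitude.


dlat_km = 0.6 * 111.32 = 66.792
dlon_km = 1.8 * 111.32 * cos(19) ≈ 189.459
dist = sqrt(66.792^2 + 189.459^2) ≈ 200.9 km

200.9 km


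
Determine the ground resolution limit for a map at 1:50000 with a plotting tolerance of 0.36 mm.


ground = 0.36 mm * 50000 / 1000 = 18.0 m

18.0 m


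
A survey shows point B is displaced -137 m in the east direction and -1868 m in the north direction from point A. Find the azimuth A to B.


az = atan2(-137, -1868) = -175.8 deg
adjusted to 0-360: 184.2 degrees

184.2 degrees


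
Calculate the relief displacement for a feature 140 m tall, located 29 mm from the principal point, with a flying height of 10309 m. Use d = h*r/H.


d = h * r / H = 140 * 29 / 10309 = 0.39 mm

0.39 mm


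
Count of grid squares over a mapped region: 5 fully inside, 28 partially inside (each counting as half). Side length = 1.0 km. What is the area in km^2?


effective squares = 5 + 28 * 0.5 = 19.0
area = 19.0 * 1.0 = 19.0 km^2

19.0 km^2


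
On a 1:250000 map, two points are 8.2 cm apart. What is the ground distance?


ground = 8.2 cm * 250000 / 100 = 20500.0 m = 20.5 km

20.5 km


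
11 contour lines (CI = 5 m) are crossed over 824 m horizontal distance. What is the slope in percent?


elevation change = 11 * 5 = 55 m
slope = 55 / 824 * 100 = 6.7%

6.7%


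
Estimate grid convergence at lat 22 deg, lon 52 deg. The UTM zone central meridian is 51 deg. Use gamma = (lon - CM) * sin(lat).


gamma = (52 - 51) * sin(22) = 1 * 0.374607 = 0.375 degrees

0.375 degrees


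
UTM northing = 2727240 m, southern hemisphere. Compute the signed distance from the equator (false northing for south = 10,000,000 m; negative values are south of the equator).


For southern: actual = 2727240 - 10000000 = -7272760 m

-7272760 m


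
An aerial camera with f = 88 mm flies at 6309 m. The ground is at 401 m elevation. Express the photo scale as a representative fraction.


scale = f / (H - h) = 88 mm / 5908 m = 88 / 5908000 = 1:67136

1:67136


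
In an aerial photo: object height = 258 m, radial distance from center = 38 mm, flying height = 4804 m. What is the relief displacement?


d = h * r / H = 258 * 38 / 4804 = 2.04 mm

2.04 mm


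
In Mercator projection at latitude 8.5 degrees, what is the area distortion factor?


area_distortion = 1/cos^2(8.5) = 1.022

1.022


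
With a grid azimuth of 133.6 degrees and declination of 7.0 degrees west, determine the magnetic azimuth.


magnetic azimuth = grid azimuth - declination (east +ve)
mag_az = 133.6 - -7.0 = 140.6 degrees

140.6 degrees


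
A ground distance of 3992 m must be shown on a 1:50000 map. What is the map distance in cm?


map_cm = 3992 * 100 / 50000 = 7.984 cm ≈ 7.98 cm

7.98 cm


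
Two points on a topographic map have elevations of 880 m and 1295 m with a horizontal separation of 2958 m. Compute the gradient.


gradient = (1295 - 880) / 2958 = 415 / 2958 = 0.1403

0.1403


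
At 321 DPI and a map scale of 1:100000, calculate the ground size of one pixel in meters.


pixel_cm = 2.54 / 321 ≈ 0.007913 cm
ground = pixel_cm * 100000 / 100 = 2.54 * 100000 / (321 * 100) = 254000 / 32100 ≈ 7.91 m

7.91 m


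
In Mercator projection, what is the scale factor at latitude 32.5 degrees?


SF = 1 / cos(32.5) = 1 / 0.843391 = 1.186

1.186


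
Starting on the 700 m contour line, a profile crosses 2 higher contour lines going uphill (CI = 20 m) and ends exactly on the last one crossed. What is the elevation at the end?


elevation = 700 + 2 * 20 = 740 m

740 m


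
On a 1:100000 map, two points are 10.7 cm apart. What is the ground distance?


ground = 10.7 cm * 100000 / 100 = 10700.0 m = 10.7 km

10.7 km


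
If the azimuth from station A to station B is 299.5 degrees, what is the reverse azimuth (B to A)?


back azimuth = (299.5 + 180) mod 360 = 119.5 degrees

119.5 degrees


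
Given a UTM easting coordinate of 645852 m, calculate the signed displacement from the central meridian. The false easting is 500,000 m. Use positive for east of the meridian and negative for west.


displacement = 645852 - 500000 = 145852 m

145852 m


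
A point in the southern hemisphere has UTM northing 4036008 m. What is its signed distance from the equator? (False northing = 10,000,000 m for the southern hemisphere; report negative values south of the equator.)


For southern: actual = 4036008 - 10000000 = -5963992 m

-5963992 m


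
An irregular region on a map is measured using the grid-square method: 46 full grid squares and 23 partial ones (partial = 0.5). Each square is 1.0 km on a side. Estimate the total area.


effective squares = 46 + 23 * 0.5 = 57.5
area = 57.5 * 1.0 = 57.5 km^2

57.5 km^2


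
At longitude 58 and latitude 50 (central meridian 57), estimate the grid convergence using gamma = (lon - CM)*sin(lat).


gamma = (58 - 57) * sin(50) = 1 * 0.766044 = 0.766 degrees

0.766 degrees


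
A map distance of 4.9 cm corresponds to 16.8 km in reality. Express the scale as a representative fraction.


ground = 16.8 km = 1680000 cm; RF denominator = ground / map = 1680000 / 4.9 ≈ 342857; RF = 1:342857

1:342857


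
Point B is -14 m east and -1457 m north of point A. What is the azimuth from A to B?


az = atan2(-14, -1457) = -179.4 deg
adjusted to 0-360: 180.6 degrees

180.6 degrees


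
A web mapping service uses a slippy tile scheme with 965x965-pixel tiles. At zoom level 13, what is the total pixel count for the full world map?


tiles per axis = 2^13 = 8192
total tiles = 8192^2 = 67108864
pixels per axis = 8192 * 965 = 7905280
total pixels = 7905280^2 = 62493451878400

62493451878400 pixels


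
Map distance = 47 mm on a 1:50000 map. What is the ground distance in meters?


ground = 47 mm * 50000 / 1000 = 2350.0 m

2350.0 m


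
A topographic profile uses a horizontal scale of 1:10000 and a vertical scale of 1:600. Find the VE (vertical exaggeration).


VE = horizontal_scale / vertical_scale = 10000 / 600 ≈ 16.7

16.7x


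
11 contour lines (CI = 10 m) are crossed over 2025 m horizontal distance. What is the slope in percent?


elevation change = 11 * 10 = 110 m
slope = 110 / 2025 * 100 = 5.4%

5.4%


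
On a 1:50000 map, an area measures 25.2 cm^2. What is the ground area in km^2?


ground_area = 25.2 * (50000/100)^2 = 6300000.0 m^2 = 6.3 km^2

6.3 km^2


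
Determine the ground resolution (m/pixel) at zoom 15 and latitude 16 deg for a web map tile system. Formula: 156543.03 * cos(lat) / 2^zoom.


res = 156543.03 * cos(16) / 2^15 = 156543.03 * 0.9612617 / 32768 = 4.59 m/pixel

4.59 m/pixel


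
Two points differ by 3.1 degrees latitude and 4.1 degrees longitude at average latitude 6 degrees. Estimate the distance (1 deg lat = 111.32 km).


dlat_km = 3.1 * 111.32 = 345.092
dlon_km = 4.1 * 111.32 * cos(6) ≈ 453.912
dist = sqrt(345.092^2 + 453.912^2) ≈ 570.2 km

570.2 km


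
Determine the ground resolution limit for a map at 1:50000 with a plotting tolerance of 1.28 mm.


ground = 1.28 mm * 50000 / 1000 = 64.0 m

64.0 m


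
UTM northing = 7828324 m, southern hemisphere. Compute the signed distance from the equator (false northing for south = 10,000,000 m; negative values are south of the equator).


For southern: actual = 7828324 - 10000000 = -2171676 m

-2171676 m


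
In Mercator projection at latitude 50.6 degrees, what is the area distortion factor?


area_distortion = 1/cos^2(50.6) = 2.482

2.482


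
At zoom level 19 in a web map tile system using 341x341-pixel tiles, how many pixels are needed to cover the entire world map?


tiles per axis = 2^19 = 524288
total tiles = 524288^2 = 274877906944
pixels per axis = 524288 * 341 = 178782208
total pixels = 178782208^2 = 31963077897355264

31963077897355264 pixels


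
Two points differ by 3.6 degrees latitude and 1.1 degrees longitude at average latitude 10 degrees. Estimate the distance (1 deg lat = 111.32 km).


dlat_km = 3.6 * 111.32 = 400.752
dlon_km = 1.1 * 111.32 * cos(10) ≈ 120.592
dist = sqrt(400.752^2 + 120.592^2) ≈ 418.5 km

418.5 km
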